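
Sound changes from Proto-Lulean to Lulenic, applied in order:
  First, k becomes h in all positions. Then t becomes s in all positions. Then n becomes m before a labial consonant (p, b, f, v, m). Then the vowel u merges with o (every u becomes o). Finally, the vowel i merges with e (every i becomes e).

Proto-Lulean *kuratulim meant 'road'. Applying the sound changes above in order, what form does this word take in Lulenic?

Lulenic: *kuratulim > huratulim > hurasulim > horasolim > horasolem  (by unconditioned shift, unconditioned shift, vowel merger, vowel merger)

horasolem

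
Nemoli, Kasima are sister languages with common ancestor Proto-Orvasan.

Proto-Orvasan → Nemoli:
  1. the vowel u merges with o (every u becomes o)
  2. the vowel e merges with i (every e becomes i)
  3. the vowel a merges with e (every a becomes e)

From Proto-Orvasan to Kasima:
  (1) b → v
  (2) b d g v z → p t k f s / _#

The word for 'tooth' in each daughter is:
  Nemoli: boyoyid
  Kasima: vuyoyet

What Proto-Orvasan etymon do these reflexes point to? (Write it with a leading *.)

Position 2: Nemoli has o, Kasima has u. Kasima preserves u here (none of its changes turn any other segment into u), so the proto-segment is *u.
Position 7: Nemoli has d, Kasima has t. Nemoli preserves d here (none of its changes turn any other segment into d), so the proto-segment is *d.
Continuing position by position gives *buyoyed; check it forward:
Nemoli: *buyoyed > boyoyed > boyoyid  (by vowel merger, vowel merger)
Kasima: *buyoyed
  buyoyed → vuyoyed   [unconditioned shift]
  vuyoyed → vuyoyet   [final devoicing]
  giving Kasima vuyoyet.
*buyoyed is the unique common source.

*buyoyed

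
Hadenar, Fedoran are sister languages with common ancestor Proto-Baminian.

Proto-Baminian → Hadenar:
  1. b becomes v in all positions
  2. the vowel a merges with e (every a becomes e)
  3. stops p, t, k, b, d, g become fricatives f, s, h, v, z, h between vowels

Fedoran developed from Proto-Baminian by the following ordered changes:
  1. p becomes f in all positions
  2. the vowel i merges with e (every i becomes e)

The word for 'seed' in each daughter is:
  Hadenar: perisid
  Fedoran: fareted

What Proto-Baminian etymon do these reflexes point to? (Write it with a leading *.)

Position 4: Hadenar has i, Fedoran has e. Hadenar preserves i here (none of its changes turn any other segment into i), so the proto-segment is *i.
Position 2: Hadenar has e, Fedoran has a. Fedoran preserves a here (none of its changes turn any other segment into a), so the proto-segment is *a.
This points to *paritid. Verify forward in each daughter:
Hadenar: start from *paritid.
  rule 1: no change — paritid
  rule 2 (vowel merger): paritid → peritid
  rule 3 (intervocalic lenition): peritid → perisid
  ⇒ Hadenar perisid
Fedoran: *paritid
  paritid → faritid   [unconditioned shift]
  faritid → fareted   [vowel merger]
  giving Fedoran fareted.
Only *paritid yields all of Hadenar perisid, Fedoran fareted.

*paritid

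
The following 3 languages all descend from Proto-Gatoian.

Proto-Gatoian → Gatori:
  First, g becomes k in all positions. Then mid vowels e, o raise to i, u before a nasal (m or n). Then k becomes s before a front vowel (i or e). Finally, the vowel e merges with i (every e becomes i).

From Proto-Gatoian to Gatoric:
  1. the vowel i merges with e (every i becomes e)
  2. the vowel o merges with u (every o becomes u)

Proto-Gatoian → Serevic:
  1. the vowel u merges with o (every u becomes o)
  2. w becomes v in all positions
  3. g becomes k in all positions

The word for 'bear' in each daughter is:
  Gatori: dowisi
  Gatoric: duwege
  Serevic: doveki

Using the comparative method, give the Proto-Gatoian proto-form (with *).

Position 2: Gatori has o, Gatoric has u, Serevic has o. Gatori preserves o here (none of its changes turn any other segment into o), so the proto-segment is *o.
Position 3: Gatori has w, Gatoric has w, Serevic has v. Gatori preserves w here (none of its changes turn any other segment into w), so the proto-segment is *w.
Position 5: Gatori has s, Gatoric has g, Serevic has k. Gatoric preserves g here (none of its changes turn any other segment into g), so the proto-segment is *g.
Continuing position by position gives *dowegi; check it forward:
Gatori: *dowegi
  dowegi → doweki   [unconditioned shift]
  doweki (rule 2 does not apply)
  doweki → dowesi   [palatalisation]
  dowesi → dowisi   [vowel merger]
  giving Gatori dowisi.
Gatoric: *dowegi
  dowegi → dowege   [vowel merger]
  dowege → duwege   [vowel merger]
  giving Gatoric duwege.
Serevic: *dowegi > dovegi > doveki  (by unconditioned shift, unconditioned shift)
No other proto-form is consistent with every reflex, so the reconstruction is *dowegi.

*dowegi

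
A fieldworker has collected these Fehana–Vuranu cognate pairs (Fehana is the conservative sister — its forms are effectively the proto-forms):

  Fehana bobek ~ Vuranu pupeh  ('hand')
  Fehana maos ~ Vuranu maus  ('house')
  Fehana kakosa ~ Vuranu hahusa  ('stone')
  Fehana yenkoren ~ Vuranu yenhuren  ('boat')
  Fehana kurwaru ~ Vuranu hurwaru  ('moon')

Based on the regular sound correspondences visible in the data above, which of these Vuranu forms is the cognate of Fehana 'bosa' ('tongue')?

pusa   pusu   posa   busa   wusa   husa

bobek ~ pupeh — Fehana b corresponds to Vuranu p word-initially before a back vowel.
kakosa ~ hahusa — Fehana o corresponds to Vuranu u after a consonant, before a consonant other than r, m, n, p, b, f, v.
Applying these to Fehana 'bosa':
  bosa → posa   (b→p word-initially before a back vowel)
  posa → pusa   (o→u after a consonant, before a consonant other than r, m, n, p, b, f, v)
So the Vuranu cognate is 'pusa'.

pusa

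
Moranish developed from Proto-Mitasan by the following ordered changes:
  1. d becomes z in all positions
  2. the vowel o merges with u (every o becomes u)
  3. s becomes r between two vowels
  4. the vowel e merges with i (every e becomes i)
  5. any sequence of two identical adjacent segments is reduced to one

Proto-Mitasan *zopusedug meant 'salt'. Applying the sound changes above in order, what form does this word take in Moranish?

Moranish: start from *zopusedug.
  rule 1 (unconditioned shift): zopusedug → zopusezug
  rule 2 (vowel merger): zopusezug → zupusezug
  rule 3 (rhotacism): zupusezug → zupurezug
  rule 4 (vowel merger): zupurezug → zupurizug
  rule 5: no change — zupurizug
  ⇒ Moranish zupurizug

zupurizug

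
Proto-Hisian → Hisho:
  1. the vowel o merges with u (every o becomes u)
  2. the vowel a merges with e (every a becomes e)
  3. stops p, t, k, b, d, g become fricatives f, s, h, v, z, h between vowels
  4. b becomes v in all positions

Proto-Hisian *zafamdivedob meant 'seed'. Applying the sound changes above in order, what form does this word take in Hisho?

Hisho: *zafamdivedob > zafamdivedub > zefemdivedub > zefemdivezub > zefemdivezuv  (by vowel merger, vowel merger, intervocalic lenition, unconditioned shift)

zefemdivezuv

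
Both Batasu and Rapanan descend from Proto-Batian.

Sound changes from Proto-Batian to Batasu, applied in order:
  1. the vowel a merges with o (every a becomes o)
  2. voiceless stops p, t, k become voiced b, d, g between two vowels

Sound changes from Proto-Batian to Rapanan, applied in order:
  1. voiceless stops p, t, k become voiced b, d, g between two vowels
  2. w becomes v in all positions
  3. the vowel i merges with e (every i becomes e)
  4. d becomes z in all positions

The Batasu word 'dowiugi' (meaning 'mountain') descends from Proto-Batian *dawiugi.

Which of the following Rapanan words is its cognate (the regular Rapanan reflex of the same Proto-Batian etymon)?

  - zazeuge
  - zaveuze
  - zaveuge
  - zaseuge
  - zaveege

zaveuge

Rapanan: *dawiugi
  dawiugi (rule 1 does not apply)
  dawiugi → daviugi   [unconditioned shift]
  daviugi → daveuge   [vowel merger]
  daveuge → zaveuge   [unconditioned shift]
  giving Rapanan zaveuge.
The other candidates each miss or misapply at least one Rapanan change.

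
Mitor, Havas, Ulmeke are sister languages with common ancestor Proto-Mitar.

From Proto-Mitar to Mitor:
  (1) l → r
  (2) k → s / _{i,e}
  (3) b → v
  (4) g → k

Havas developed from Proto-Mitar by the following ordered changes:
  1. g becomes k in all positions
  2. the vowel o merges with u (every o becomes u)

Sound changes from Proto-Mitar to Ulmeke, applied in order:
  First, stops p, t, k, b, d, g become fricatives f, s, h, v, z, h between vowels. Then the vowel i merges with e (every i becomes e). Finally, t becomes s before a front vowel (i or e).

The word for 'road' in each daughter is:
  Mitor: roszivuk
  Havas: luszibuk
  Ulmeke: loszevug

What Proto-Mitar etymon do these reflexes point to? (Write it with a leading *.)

*loszibug

Position 8: Mitor has k, Havas has k, Ulmeke has g. Ulmeke preserves g here (none of its changes turn any other segment into g), so the proto-segment is *g.
Position 6: Mitor has v, Havas has b, Ulmeke has v. Havas preserves b here (none of its changes turn any other segment into b), so the proto-segment is *b.
Continuing position by position gives *loszibug; check it forward:
Mitor: *loszibug
  loszibug → roszibug   [unconditioned shift]
  roszibug (rule 2 does not apply)
  roszibug → roszivug   [unconditioned shift]
  roszivug → roszivuk   [unconditioned shift]
  giving Mitor roszivuk.
Havas: *loszibug
  loszibug → loszibuk   [unconditioned shift]
  loszibuk → luszibuk   [vowel merger]
  giving Havas luszibuk.
Ulmeke: start from *loszibug.
  rule 1 (intervocalic lenition): loszibug → loszivug
  rule 2 (vowel merger): loszivug → loszevug
  rule 3: no change — loszevug
  ⇒ Ulmeke loszevug
*loszibug is the unique common source.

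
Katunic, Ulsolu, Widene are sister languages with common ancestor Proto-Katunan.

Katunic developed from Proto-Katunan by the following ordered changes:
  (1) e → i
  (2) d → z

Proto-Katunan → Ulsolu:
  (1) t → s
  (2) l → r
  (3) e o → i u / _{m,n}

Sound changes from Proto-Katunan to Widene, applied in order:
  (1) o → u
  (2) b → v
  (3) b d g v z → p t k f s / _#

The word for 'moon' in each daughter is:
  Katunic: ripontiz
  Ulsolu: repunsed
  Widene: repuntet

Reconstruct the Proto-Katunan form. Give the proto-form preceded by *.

Position 6: Katunic has t, Ulsolu has s, Widene has t. Katunic preserves t here (none of its changes turn any other segment into t), so the proto-segment is *t.
Position 8: Katunic has z, Ulsolu has d, Widene has t. Ulsolu preserves d here (none of its changes turn any other segment into d), so the proto-segment is *d.
Continuing position by position gives *reponted; check it forward:
Katunic: start from *reponted.
  rule 1 (vowel merger): reponted → ripontid
  rule 2 (unconditioned shift): ripontid → ripontiz
  ⇒ Katunic ripontiz
Ulsolu: *reponted > reponsed > repunsed  (by unconditioned shift, pre-nasal raising)
Widene: *reponted > repunted > repuntet  (by vowel merger, final devoicing)
*reponted is the unique common source.

*reponted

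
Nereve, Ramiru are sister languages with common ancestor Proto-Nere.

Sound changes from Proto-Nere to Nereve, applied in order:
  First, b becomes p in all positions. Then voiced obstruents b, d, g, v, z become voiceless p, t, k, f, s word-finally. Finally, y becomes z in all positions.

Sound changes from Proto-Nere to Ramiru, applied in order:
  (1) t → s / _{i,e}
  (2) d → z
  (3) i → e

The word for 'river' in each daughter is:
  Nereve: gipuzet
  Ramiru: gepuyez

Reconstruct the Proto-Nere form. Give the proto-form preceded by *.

*gipuyed

Position 5: Nereve has z, Ramiru has y. Ramiru preserves y here (none of its changes turn any other segment into y), so the proto-segment is *y.
Position 7: Nereve has t, Ramiru has z. Taking the neighbouring segments as reconstructed: Nereve t could go back to *t or *d; Ramiru z could go back to *d or *z — the one source consistent with every daughter is *d.
Position 2: Nereve has i, Ramiru has e. Nereve preserves i here (none of its changes turn any other segment into i), so the proto-segment is *i.
Continuing position by position gives *gipuyed; check it forward:
Nereve: *gipuyed
  gipuyed (rule 1 does not apply)
  gipuyed → gipuyet   [final devoicing]
  gipuyet → gipuzet   [unconditioned shift]
  giving Nereve gipuzet.
Ramiru: start from *gipuyed.
  rule 1: no change — gipuyed
  rule 2 (unconditioned shift): gipuyed → gipuyez
  rule 3 (vowel merger): gipuyez → gepuyez
  ⇒ Ramiru gepuyez
Only *gipuyed yields all of Nereve gipuzet, Ramiru gepuyez.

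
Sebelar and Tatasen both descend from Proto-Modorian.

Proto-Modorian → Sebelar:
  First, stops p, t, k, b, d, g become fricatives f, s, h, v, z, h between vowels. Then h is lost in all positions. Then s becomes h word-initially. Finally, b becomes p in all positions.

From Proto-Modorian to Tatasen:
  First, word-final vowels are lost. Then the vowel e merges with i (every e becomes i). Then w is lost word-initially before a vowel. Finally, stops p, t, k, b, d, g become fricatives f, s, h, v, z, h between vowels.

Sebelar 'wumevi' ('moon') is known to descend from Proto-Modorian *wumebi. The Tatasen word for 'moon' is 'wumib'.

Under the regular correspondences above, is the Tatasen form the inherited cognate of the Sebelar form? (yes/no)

Derive the expected Tatasen reflex of *wumebi:
Tatasen: *wumebi > wumeb > wumib > umib  (by apocope, vowel merger, glide loss)
The regular Tatasen reflex would be 'umib', but the attested form is 'wumib'. The correspondence is irregular, so they are not cognates (the Tatasen form has a different source).

no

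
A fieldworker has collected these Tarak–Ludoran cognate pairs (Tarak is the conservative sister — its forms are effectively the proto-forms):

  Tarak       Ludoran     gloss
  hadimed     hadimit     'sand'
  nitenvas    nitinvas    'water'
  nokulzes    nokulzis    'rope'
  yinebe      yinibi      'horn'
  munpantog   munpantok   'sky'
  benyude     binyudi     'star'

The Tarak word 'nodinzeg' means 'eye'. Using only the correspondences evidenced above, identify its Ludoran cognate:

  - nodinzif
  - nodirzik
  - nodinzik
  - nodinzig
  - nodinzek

nodinzik

hadimed ~ hadimit, nokulzes ~ nokulzis — Tarak e corresponds to Ludoran i after a consonant, before a consonant other than r, m, n, p, b, f, v.
munpantog ~ munpantok — Tarak g corresponds to Ludoran k word-finally.
Applying these to Tarak 'nodinzeg':
  nodinzeg → nodinzig   (e→i after a consonant, before a consonant other than r, m, n, p, b, f, v)
  nodinzig → nodinzik   (g→k word-finally)
So the Ludoran cognate is 'nodinzik'.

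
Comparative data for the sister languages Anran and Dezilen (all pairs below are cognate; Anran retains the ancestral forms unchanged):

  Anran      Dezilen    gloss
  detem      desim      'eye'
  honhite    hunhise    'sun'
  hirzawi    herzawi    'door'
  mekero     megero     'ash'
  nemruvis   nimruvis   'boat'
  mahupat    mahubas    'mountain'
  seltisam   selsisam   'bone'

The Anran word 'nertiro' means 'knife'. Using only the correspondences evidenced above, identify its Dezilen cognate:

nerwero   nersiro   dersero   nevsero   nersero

nersero

seltisam ~ selsisam — Anran t corresponds to Dezilen s after a consonant, before a front vowel.
hirzawi ~ herzawi — Anran i corresponds to Dezilen e after a consonant, before r.
Applying these to Anran 'nertiro':
  nertiro → nersiro   (t→s after a consonant, before a front vowel)
  nersiro → nersero   (i→e after a consonant, before r)
So the Dezilen cognate is 'nersero'.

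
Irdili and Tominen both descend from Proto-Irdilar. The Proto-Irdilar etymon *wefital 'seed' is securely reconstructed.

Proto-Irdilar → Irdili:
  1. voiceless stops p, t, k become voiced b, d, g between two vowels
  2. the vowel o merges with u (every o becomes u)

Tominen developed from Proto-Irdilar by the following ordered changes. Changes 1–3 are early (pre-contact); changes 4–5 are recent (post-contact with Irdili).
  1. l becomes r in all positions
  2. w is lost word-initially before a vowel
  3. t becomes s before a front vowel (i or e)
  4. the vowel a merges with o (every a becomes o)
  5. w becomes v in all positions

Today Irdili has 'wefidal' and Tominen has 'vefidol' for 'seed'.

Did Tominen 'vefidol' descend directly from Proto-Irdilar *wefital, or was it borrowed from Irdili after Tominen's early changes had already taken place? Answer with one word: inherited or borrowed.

If inherited, *wefital would pass through all of Tominen's changes:
Tominen: *wefital > wefitar > efitar > efitor  (by unconditioned shift, glide loss, vowel merger)
If borrowed from Irdili 'wefidal' after the early changes, it would undergo only the recent ones:
  rule 4 (vowel merger): wefidal → wefidol
  rule 5 (unconditioned shift): wefidol → vefidol
  ⇒ as a loan: vefidol
Tominen 'vefidol' matches the loan outcome 'vefidol', not the inherited 'efitor' — it skipped the early Tominen changes, so it was borrowed from Irdili.

borrowed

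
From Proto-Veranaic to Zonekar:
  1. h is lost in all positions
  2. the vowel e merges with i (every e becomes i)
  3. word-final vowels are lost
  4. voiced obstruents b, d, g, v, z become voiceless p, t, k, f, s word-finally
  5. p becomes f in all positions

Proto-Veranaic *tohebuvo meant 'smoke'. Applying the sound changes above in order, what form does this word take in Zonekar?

Zonekar: *tohebuvo
  tohebuvo → toebuvo   [h-loss]
  toebuvo → toibuvo   [vowel merger]
  toibuvo → toibuv   [apocope]
  toibuv → toibuf   [final devoicing]
  toibuf (rule 5 does not apply)
  giving Zonekar toibuf.

toibuf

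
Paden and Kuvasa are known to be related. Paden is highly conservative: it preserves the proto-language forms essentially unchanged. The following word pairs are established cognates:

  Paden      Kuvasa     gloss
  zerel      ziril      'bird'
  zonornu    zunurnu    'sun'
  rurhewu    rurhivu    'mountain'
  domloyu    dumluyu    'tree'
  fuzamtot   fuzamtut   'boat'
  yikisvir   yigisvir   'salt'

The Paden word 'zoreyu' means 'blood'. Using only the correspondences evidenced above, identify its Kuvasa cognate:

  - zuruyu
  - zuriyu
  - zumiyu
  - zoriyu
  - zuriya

zuriyu

zonornu ~ zunurnu — Paden o corresponds to Kuvasa u after a consonant, before r.
zerel ~ ziril, rurhewu ~ rurhivu — Paden e corresponds to Kuvasa i after a consonant, before a consonant other than r, m, n, p, b, f, v.
Applying these to Paden 'zoreyu':
  zoreyu → zureyu   (o→u after a consonant, before r)
  zureyu → zuriyu   (e→i after a consonant, before a consonant other than r, m, n, p, b, f, v)
So the Kuvasa cognate is 'zuriyu'.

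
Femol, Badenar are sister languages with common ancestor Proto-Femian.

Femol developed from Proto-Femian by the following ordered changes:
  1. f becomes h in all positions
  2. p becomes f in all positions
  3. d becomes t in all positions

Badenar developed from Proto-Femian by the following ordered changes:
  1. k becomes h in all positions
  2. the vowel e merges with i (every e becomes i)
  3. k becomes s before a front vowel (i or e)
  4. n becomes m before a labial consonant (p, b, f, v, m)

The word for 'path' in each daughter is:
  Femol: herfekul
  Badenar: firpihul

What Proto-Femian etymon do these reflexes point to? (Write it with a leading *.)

Position 1: Femol has h, Badenar has f. Badenar preserves f here (none of its changes turn any other segment into f), so the proto-segment is *f.
Position 6: Femol has k, Badenar has h. Femol preserves k here (none of its changes turn any other segment into k), so the proto-segment is *k.
Position 4: Femol has f, Badenar has p. Badenar preserves p here (none of its changes turn any other segment into p), so the proto-segment is *p.
Verify the candidate proto-form against each daughter:
Femol: start from *ferpekul.
  rule 1 (unconditioned shift): ferpekul → herpekul
  rule 2 (unconditioned shift): herpekul → herfekul
  rule 3: no change — herfekul
  ⇒ Femol herfekul
Badenar: *ferpekul > ferpehul > firpihul  (by unconditioned shift, vowel merger)
*ferpekul is the unique common source.

*ferpekul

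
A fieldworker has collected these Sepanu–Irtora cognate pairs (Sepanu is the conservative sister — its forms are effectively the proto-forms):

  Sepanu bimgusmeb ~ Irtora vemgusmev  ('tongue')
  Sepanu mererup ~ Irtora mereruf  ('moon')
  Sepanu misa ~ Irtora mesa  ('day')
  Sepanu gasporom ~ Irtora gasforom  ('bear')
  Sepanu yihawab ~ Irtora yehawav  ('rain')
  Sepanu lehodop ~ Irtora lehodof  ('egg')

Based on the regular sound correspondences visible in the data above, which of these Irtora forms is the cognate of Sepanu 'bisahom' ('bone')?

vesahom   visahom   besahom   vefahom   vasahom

vesahom

bimgusmeb ~ vemgusmev — Sepanu b corresponds to Irtora v word-initially before a front vowel.
misa ~ mesa, yihawab ~ yehawav — Sepanu i corresponds to Irtora e after a consonant, before a consonant other than r, m, n, p, b, f, v.
Applying these to Sepanu 'bisahom':
  bisahom → visahom   (b→v word-initially before a front vowel)
  visahom → vesahom   (i→e after a consonant, before a consonant other than r, m, n, p, b, f, v)
So the Irtora cognate is 'vesahom'.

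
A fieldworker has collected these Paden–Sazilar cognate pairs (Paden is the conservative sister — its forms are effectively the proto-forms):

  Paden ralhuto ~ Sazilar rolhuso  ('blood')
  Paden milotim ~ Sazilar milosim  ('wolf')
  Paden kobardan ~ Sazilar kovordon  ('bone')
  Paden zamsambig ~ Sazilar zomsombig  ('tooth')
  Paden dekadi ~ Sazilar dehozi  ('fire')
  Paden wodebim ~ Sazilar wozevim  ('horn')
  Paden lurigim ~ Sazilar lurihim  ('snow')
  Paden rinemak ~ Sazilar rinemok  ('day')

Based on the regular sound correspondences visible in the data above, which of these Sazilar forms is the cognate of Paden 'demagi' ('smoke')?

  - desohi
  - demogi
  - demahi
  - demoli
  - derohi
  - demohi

ralhuto ~ rolhuso, dekadi ~ dehozi — Paden a corresponds to Sazilar o after a consonant, before a consonant other than r, m, n, p, b, f, v.
lurigim ~ lurihim — Paden g corresponds to Sazilar h between vowels (before a front vowel).
Applying these to Paden 'demagi':
  demagi → demogi   (a→o after a consonant, before a consonant other than r, m, n, p, b, f, v)
  demogi → demohi   (g→h between vowels (before a front vowel))
So the Sazilar cognate is 'demohi'.

demohi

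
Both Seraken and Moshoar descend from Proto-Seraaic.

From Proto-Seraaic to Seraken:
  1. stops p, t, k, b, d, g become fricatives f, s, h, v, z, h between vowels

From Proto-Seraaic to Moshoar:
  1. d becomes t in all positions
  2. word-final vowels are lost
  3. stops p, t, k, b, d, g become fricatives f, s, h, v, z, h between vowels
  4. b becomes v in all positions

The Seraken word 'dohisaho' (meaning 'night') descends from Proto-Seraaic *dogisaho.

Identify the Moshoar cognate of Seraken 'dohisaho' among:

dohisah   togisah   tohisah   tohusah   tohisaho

Moshoar: start from *dogisaho.
  rule 1 (unconditioned shift): dogisaho → togisaho
  rule 2 (apocope): togisaho → togisah
  rule 3 (intervocalic lenition): togisah → tohisah
  rule 4: no change — tohisah
  ⇒ Moshoar tohisah
Among the options, 'tohisah' alone shows every Moshoar change applied in order.

tohisah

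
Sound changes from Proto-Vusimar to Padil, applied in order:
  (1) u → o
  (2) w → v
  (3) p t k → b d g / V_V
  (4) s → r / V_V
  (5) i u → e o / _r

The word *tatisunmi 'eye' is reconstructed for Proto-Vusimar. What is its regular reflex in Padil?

Padil: start from *tatisunmi.
  rule 1 (vowel merger): tatisunmi → tatisonmi
  rule 2: no change — tatisonmi
  rule 3 (intervocalic voicing): tatisonmi → tadisonmi
  rule 4 (rhotacism): tadisonmi → tadironmi
  rule 5 (pre-rhotic lowering): tadironmi → taderonmi
  ⇒ Padil taderonmi

taderonmi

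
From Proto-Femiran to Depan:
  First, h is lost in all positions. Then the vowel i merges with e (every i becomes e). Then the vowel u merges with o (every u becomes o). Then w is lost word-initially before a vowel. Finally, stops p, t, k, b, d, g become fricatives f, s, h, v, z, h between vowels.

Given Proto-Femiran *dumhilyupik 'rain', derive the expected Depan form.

Depan: *dumhilyupik
  dumhilyupik → dumilyupik   [h-loss]
  dumilyupik → dumelyupek   [vowel merger]
  dumelyupek → domelyopek   [vowel merger]
  domelyopek (rule 4 does not apply)
  domelyopek → domelyofek   [intervocalic lenition]
  giving Depan domelyofek.

domelyofek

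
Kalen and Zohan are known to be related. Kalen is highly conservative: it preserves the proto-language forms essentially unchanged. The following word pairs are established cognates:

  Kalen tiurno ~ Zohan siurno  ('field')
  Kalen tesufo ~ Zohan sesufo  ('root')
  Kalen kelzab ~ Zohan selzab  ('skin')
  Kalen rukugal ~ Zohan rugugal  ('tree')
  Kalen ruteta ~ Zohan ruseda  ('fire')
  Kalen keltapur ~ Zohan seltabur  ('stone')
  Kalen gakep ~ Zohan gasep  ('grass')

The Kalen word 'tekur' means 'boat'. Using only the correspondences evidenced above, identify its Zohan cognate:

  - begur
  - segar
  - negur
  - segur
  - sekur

segur

tesufo ~ sesufo — Kalen t corresponds to Zohan s word-initially before a front vowel.
rukugal ~ rugugal — Kalen k corresponds to Zohan g between vowels (before a back vowel).
Applying these to Kalen 'tekur':
  tekur → sekur   (t→s word-initially before a front vowel)
  sekur → segur   (k→g between vowels (before a back vowel))
So the Zohan cognate is 'segur'.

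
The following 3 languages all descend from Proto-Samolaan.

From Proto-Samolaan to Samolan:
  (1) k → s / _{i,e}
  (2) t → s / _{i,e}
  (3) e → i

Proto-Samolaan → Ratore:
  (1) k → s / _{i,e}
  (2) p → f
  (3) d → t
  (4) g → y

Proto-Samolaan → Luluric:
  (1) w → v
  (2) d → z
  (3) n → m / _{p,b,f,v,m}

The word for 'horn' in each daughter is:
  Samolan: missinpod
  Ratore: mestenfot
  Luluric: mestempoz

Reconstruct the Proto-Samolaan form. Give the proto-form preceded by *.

Position 5: Samolan has i, Ratore has e, Luluric has e. Ratore preserves e here (none of its changes turn any other segment into e), so the proto-segment is *e.
Position 9: Samolan has d, Ratore has t, Luluric has z. Samolan preserves d here (none of its changes turn any other segment into d), so the proto-segment is *d.
This points to *mestenpod. Verify forward in each daughter:
Samolan: start from *mestenpod.
  rule 1: no change — mestenpod
  rule 2 (palatalisation): mestenpod → messenpod
  rule 3 (vowel merger): messenpod → missinpod
  ⇒ Samolan missinpod
Ratore: *mestenpod > mestenfod > mestenfot  (by unconditioned shift, unconditioned shift)
Luluric: start from *mestenpod.
  rule 1: no change — mestenpod
  rule 2 (unconditioned shift): mestenpod → mestenpoz
  rule 3 (nasal place assimilation): mestenpoz → mestempoz
  ⇒ Luluric mestempoz
*mestenpod is the unique common source.

*mestenpod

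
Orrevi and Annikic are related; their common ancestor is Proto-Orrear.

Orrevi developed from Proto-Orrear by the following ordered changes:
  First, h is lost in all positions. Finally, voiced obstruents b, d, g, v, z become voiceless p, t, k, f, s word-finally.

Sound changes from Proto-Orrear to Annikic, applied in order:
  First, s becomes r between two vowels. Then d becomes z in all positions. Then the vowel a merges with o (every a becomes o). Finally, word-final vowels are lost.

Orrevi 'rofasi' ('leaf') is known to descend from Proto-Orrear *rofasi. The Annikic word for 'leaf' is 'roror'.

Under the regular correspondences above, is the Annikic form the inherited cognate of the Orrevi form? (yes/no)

Derive the expected Annikic reflex of *rofasi:
Annikic: start from *rofasi.
  rule 1 (rhotacism): rofasi → rofari
  rule 2: no change — rofari
  rule 3 (vowel merger): rofari → rofori
  rule 4 (apocope): rofori → rofor
  ⇒ Annikic rofor
The regular Annikic reflex would be 'rofor', but the attested form is 'roror'. The correspondence is irregular, so they are not cognates (the Annikic form has a different source).

no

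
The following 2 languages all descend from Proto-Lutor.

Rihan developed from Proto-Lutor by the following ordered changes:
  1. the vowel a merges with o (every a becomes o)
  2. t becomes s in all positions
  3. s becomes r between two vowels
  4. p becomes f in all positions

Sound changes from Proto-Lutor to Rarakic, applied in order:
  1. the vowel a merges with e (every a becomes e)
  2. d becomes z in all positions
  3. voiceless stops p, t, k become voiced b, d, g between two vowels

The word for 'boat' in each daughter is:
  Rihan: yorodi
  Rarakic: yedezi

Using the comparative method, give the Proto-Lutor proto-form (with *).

*yatadi

Position 3: Rihan has r, Rarakic has d. In Rarakic, d can only continue *t, so the proto-segment is *t.
Position 2: Rihan has o, Rarakic has e. Taking the neighbouring segments as reconstructed: Rihan o could go back to *a or *o; Rarakic e could go back to *a or *e — the one source consistent with every daughter is *a.
This points to *yatadi. Verify forward in each daughter:
Rihan: *yatadi > yotodi > yosodi > yorodi  (by vowel merger, unconditioned shift, rhotacism)
Rarakic: *yatadi > yetedi > yetezi > yedezi  (by vowel merger, unconditioned shift, intervocalic voicing)
*yatadi is the unique common source.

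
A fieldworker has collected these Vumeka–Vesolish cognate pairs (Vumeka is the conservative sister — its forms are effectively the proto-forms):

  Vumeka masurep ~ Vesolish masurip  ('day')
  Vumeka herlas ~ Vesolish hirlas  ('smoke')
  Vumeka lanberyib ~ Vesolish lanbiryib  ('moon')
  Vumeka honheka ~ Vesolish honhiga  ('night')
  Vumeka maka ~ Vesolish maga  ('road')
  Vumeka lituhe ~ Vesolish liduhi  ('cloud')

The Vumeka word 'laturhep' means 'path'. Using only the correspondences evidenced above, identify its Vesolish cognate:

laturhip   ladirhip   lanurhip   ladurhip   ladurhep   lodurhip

ladurhip

lituhe ~ liduhi — Vumeka t corresponds to Vesolish d between vowels (before a back vowel).
masurep ~ masurip — Vumeka e corresponds to Vesolish i after a consonant, before a labial obstruent.
Applying these to Vumeka 'laturhep':
  laturhep → ladurhep   (t→d between vowels (before a back vowel))
  ladurhep → ladurhip   (e→i after a consonant, before a labial obstruent)
So the Vesolish cognate is 'ladurhip'.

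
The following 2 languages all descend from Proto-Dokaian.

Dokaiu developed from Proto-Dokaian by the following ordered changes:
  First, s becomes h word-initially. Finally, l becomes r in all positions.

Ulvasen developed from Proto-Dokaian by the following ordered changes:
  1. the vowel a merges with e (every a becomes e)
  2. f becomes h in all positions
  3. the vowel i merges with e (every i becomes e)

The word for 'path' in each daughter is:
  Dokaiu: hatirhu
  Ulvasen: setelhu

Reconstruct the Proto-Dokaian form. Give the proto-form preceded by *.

*satilhu

Position 4: Dokaiu has i, Ulvasen has e. Dokaiu preserves i here (none of its changes turn any other segment into i), so the proto-segment is *i.
Position 1: Dokaiu has h, Ulvasen has s. Ulvasen preserves s here (none of its changes turn any other segment into s), so the proto-segment is *s.
Verify the candidate proto-form against each daughter:
Dokaiu: *satilhu
  satilhu → hatilhu   [debuccalisation]
  hatilhu → hatirhu   [unconditioned shift]
  giving Dokaiu hatirhu.
Ulvasen: *satilhu > setilhu > setelhu  (by vowel merger, vowel merger)
Only *satilhu yields all of Dokaiu hatirhu, Ulvasen setelhu.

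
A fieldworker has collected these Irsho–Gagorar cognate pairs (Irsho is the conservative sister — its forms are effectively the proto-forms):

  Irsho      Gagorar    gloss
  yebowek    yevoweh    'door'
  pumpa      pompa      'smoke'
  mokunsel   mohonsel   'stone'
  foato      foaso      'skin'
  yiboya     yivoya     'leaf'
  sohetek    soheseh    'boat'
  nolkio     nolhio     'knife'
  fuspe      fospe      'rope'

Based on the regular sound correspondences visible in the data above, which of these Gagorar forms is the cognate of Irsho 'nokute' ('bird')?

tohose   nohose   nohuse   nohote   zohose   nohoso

mokunsel ~ mohonsel — Irsho k corresponds to Gagorar h between vowels (before a back vowel).
fuspe ~ fospe — Irsho u corresponds to Gagorar o after a consonant, before a consonant other than r, m, n, p, b, f, v.
sohetek ~ soheseh — Irsho t corresponds to Gagorar s between vowels (before a front vowel).
Applying these to Irsho 'nokute':
  nokute → nohute   (k→h between vowels (before a back vowel))
  nohute → nohote   (u→o after a consonant, before a consonant other than r, m, n, p, b, f, v)
  nohote → nohose   (t→s between vowels (before a front vowel))
So the Gagorar cognate is 'nohose'.

nohose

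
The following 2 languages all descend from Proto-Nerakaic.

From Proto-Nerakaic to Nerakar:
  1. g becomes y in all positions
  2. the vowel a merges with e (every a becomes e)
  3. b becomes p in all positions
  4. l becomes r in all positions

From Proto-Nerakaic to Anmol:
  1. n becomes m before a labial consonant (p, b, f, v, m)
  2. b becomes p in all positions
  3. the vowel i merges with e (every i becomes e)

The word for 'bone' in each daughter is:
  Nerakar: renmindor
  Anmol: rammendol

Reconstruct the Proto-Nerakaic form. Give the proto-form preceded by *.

Position 5: Nerakar has i, Anmol has e. Nerakar preserves i here (none of its changes turn any other segment into i), so the proto-segment is *i.
Position 9: Nerakar has r, Anmol has l. Anmol preserves l here (none of its changes turn any other segment into l), so the proto-segment is *l.
Continuing position by position gives *ranmindol; check it forward:
Nerakar: *ranmindol > renmindol > renmindor  (by vowel merger, unconditioned shift)
Anmol: *ranmindol
  ranmindol → rammindol   [nasal place assimilation]
  rammindol (rule 2 does not apply)
  rammindol → rammendol   [vowel merger]
  giving Anmol rammendol.
No other proto-form is consistent with every reflex, so the reconstruction is *ranmindol.

*ranmindol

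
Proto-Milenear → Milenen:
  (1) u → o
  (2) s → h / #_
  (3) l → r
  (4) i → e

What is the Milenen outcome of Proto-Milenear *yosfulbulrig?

yosforborreg

Milenen: start from *yosfulbulrig.
  rule 1 (vowel merger): yosfulbulrig → yosfolbolrig
  rule 2: no change — yosfolbolrig
  rule 3 (unconditioned shift): yosfolbolrig → yosforborrig
  rule 4 (vowel merger): yosforborrig → yosforborreg
  ⇒ Milenen yosforborreg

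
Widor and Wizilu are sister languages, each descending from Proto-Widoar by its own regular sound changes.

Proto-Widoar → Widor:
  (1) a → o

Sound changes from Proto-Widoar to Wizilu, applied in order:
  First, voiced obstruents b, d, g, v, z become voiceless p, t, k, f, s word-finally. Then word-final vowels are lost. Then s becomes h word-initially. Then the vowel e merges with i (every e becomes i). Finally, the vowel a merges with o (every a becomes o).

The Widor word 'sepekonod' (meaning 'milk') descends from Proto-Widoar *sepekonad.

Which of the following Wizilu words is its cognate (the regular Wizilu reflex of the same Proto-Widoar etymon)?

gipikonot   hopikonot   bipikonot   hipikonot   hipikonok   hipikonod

hipikonot

Wizilu: *sepekonad
  sepekonad → sepekonat   [final devoicing]
  sepekonat (rule 2 does not apply)
  sepekonat → hepekonat   [debuccalisation]
  hepekonat → hipikonat   [vowel merger]
  hipikonat → hipikonot   [vowel merger]
  giving Wizilu hipikonot.
Among the options, 'hipikonot' alone shows every Wizilu change applied in order.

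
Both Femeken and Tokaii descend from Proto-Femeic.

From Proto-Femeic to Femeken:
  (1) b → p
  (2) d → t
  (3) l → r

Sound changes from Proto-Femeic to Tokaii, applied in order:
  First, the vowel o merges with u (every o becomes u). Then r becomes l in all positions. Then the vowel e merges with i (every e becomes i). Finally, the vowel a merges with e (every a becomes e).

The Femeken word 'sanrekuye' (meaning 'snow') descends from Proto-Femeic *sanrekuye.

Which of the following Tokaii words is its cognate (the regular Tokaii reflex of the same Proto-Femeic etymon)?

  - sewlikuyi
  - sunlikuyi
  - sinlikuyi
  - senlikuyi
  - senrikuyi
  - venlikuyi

senlikuyi

Tokaii: start from *sanrekuye.
  rule 1: no change — sanrekuye
  rule 2 (unconditioned shift): sanrekuye → sanlekuye
  rule 3 (vowel merger): sanlekuye → sanlikuyi
  rule 4 (vowel merger): sanlikuyi → senlikuyi
  ⇒ Tokaii senlikuyi
Among the options, 'senlikuyi' alone shows every Tokaii change applied in order.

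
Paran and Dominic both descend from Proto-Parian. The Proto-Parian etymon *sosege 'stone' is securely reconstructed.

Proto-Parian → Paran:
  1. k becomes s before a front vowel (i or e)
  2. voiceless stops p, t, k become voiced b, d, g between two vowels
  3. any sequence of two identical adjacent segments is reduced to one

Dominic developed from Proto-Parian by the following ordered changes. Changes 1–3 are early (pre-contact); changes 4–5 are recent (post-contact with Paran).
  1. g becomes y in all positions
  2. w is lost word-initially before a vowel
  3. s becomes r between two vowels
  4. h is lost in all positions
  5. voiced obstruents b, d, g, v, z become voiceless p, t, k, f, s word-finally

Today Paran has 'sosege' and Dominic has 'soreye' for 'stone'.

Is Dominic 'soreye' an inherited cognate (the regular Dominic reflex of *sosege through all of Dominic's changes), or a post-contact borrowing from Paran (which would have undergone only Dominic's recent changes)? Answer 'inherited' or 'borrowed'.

If inherited, *sosege would pass through all of Dominic's changes:
Dominic: start from *sosege.
  rule 1 (unconditioned shift): sosege → soseye
  rule 2: no change — soseye
  rule 3 (rhotacism): soseye → soreye
  rule 4: no change — soreye
  rule 5: no change — soreye
  ⇒ Dominic soreye
If borrowed from Paran 'sosege' after the early changes, it would undergo only the recent ones:
  rule 4 (h-loss): no change (sosege)
  rule 5 (final devoicing): no change (sosege)
  ⇒ as a loan: sosege
Dominic 'soreye' matches the inherited outcome exactly, so it is an inherited cognate, not a loan.

inherited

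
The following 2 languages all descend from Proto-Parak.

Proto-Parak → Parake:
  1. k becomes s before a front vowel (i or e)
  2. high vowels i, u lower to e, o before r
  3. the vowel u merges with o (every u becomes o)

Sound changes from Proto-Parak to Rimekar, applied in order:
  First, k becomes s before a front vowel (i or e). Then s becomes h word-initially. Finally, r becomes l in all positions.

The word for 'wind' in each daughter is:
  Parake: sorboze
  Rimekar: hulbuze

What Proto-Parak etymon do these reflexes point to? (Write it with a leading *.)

Position 3: Parake has r, Rimekar has l. Parake preserves r here (none of its changes turn any other segment into r), so the proto-segment is *r.
Position 5: Parake has o, Rimekar has u. Rimekar preserves u here (none of its changes turn any other segment into u), so the proto-segment is *u.
Position 1: Parake has s, Rimekar has h. Taking the neighbouring segments as reconstructed: Parake s can only go back to *s; Rimekar h could go back to *s or *h — the one source consistent with every daughter is *s.
This points to *surbuze. Verify forward in each daughter:
Parake: *surbuze > sorbuze > sorboze  (by pre-rhotic lowering, vowel merger)
Rimekar: *surbuze
  surbuze (rule 1 does not apply)
  surbuze → hurbuze   [debuccalisation]
  hurbuze → hulbuze   [unconditioned shift]
  giving Rimekar hulbuze.
*surbuze is the unique common source.

*surbuze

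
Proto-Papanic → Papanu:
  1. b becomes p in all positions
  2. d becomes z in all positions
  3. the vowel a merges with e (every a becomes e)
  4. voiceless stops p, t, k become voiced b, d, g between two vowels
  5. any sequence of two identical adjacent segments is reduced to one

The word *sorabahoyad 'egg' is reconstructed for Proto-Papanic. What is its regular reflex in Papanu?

sorebehoyez

Papanu: *sorabahoyad
  sorabahoyad → sorapahoyad   [unconditioned shift]
  sorapahoyad → sorapahoyaz   [unconditioned shift]
  sorapahoyaz → sorepehoyez   [vowel merger]
  sorepehoyez → sorebehoyez   [intervocalic voicing]
  sorebehoyez (rule 5 does not apply)
  giving Papanu sorebehoyez.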